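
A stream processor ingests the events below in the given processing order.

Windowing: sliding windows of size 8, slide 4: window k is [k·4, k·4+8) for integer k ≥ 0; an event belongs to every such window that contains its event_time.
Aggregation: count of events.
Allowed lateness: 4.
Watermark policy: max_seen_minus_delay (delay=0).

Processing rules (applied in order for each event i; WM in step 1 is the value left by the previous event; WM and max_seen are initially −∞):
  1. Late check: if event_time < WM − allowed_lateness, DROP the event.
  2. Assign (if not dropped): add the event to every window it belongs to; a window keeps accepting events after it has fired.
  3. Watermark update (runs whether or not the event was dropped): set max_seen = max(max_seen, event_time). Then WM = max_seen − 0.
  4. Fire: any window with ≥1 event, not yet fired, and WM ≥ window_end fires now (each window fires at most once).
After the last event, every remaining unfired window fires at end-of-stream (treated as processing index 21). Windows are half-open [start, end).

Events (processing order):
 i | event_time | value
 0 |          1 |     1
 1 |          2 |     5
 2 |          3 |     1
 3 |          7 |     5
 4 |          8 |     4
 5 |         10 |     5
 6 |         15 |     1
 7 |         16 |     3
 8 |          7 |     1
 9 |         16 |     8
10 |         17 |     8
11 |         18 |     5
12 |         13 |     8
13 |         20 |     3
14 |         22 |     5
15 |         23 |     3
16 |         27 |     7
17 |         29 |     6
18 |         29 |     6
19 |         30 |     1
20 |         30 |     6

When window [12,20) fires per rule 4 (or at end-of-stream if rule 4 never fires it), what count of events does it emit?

5

i=0 t=1 v=1: → [0,8); WM=1
i=1 t=2 v=5: → [0,8); WM=2
i=2 t=3 v=1: → [0,8); WM=3
i=3 t=7 v=5: → [4,12),[0,8); WM=7
i=4 t=8 v=4: → [8,16),[4,12); WM=8; [0,8) fires=4
i=5 t=10 v=5: → [8,16),[4,12); WM=10
i=6 t=15 v=1: → [12,20),[8,16); WM=15; [4,12) fires=3
i=7 t=16 v=3: → [16,24),[12,20); WM=16; [8,16) fires=3
i=8 t=7 v=1: DROP (t<16-4); WM=16
i=9 t=16 v=8: → [16,24),[12,20); WM=16
i=10 t=17 v=8: → [16,24),[12,20); WM=17
i=11 t=18 v=5: → [16,24),[12,20); WM=18
i=12 t=13 v=8: DROP (t<18-4); WM=18
i=13 t=20 v=3: → [20,28),[16,24); WM=20; [12,20) fires=5
i=14 t=22 v=5: → [20,28),[16,24); WM=22
i=15 t=23 v=3: → [20,28),[16,24); WM=23
i=16 t=27 v=7: → [24,32),[20,28); WM=27; [16,24) fires=7
i=17 t=29 v=6: → [28,36),[24,32); WM=29; [20,28) fires=4
i=18 t=29 v=6: → [28,36),[24,32); WM=29
i=19 t=30 v=1: → [28,36),[24,32); WM=30
i=20 t=30 v=6: → [28,36),[24,32); WM=30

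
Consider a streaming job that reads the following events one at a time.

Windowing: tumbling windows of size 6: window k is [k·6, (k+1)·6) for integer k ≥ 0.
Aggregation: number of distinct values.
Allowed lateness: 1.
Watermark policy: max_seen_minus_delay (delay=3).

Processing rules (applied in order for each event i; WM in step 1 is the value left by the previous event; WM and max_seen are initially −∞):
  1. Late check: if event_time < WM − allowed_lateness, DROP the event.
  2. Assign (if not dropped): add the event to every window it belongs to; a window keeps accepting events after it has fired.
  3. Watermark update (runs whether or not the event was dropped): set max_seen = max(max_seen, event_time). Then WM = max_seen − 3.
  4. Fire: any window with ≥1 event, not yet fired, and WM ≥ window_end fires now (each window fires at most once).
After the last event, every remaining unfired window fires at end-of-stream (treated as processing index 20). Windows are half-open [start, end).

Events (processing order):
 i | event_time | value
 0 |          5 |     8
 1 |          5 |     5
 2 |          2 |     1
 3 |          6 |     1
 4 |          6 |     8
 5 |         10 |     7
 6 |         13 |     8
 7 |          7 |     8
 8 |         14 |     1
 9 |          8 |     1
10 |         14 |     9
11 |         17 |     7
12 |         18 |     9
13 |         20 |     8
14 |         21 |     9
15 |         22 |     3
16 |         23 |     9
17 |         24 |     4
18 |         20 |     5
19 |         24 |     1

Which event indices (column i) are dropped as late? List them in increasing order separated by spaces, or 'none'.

7 9

i=0 t=5 v=8: → [0,6); WM=2
i=1 t=5 v=5: → [0,6); WM=2
i=2 t=2 v=1: → [0,6); WM=2
i=3 t=6 v=1: → [6,12); WM=3
i=4 t=6 v=8: → [6,12); WM=3
i=5 t=10 v=7: → [6,12); WM=7; [0,6) fires=3
i=6 t=13 v=8: → [12,18); WM=10
i=7 t=7 v=8: DROP (t<10-1); WM=10
i=8 t=14 v=1: → [12,18); WM=11
i=9 t=8 v=1: DROP (t<11-1); WM=11
i=10 t=14 v=9: → [12,18); WM=11
i=11 t=17 v=7: → [12,18); WM=14; [6,12) fires=3
i=12 t=18 v=9: → [18,24); WM=15
i=13 t=20 v=8: → [18,24); WM=17
i=14 t=21 v=9: → [18,24); WM=18; [12,18) fires=4
i=15 t=22 v=3: → [18,24); WM=19
i=16 t=23 v=9: → [18,24); WM=20
i=17 t=24 v=4: → [24,30); WM=21
i=18 t=20 v=5: → [18,24); WM=21
i=19 t=24 v=1: → [24,30); WM=21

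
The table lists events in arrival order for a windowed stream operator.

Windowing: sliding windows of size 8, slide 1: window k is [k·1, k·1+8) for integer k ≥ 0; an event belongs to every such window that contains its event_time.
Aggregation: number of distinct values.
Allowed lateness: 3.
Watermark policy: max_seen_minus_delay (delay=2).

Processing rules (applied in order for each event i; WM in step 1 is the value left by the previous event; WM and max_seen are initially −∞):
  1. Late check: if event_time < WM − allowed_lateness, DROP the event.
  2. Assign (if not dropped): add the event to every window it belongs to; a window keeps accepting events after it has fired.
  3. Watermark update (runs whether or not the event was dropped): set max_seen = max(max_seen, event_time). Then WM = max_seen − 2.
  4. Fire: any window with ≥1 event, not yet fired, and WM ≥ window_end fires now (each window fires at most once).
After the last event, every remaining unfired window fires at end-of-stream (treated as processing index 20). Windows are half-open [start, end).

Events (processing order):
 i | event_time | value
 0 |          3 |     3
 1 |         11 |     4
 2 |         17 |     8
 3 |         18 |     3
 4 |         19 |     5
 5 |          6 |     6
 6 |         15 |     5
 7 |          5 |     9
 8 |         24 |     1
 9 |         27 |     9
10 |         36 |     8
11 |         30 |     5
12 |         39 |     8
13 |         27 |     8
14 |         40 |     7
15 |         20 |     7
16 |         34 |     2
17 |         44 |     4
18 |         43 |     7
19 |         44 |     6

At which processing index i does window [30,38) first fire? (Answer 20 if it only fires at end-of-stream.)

14

i=0 t=3 v=3: → [3,11),[2,10),[1,9),[0,8); WM=1
i=1 t=11 v=4: → [11,19),[10,18),[9,17),[8,16),[7,15),[6,14),[5,13),[4,12); WM=9; [0,8) fires=1 [1,9) fires=1
i=2 t=17 v=8: → [17,25),[16,24),[15,23),[14,22),[13,21),[12,20),[11,19),[10,18); WM=15; [2,10) fires=1 [3,11) fires=1 [4,12) fires=1 [5,13) fires=1 [6,14) fires=1 [7,15) fires=1
i=3 t=18 v=3: → [18,26),[17,25),[16,24),[15,23),[14,22),[13,21),[12,20),[11,19); WM=16; [8,16) fires=1
i=4 t=19 v=5: → [19,27),[18,26),[17,25),[16,24),[15,23),[14,22),[13,21),[12,20); WM=17; [9,17) fires=1
i=5 t=6 v=6: DROP (t<17-3); WM=17
i=6 t=15 v=5: → [15,23),[14,22),[13,21),[12,20),[11,19),[10,18),[9,17),[8,16); WM=17
i=7 t=5 v=9: DROP (t<17-3); WM=17
i=8 t=24 v=1: → [24,32),[23,31),[22,30),[21,29),[20,28),[19,27),[18,26),[17,25); WM=22; [10,18) fires=3 [11,19) fires=4 [12,20) fires=3 [13,21) fires=3 [14,22) fires=3
i=9 t=27 v=9: → [27,35),[26,34),[25,33),[24,32),[23,31),[22,30),[21,29),[20,28); WM=25; [15,23) fires=3 [16,24) fires=3 [17,25) fires=4
i=10 t=36 v=8: → [36,44),[35,43),[34,42),[33,41),[32,40),[31,39),[30,38),[29,37); WM=34; [18,26) fires=3 [19,27) fires=2 [20,28) fires=2 [21,29) fires=2 [22,30) fires=2 [23,31) fires=2 [24,32) fires=2 [25,33) fires=1 [26,34) fires=1
i=11 t=30 v=5: DROP (t<34-3); WM=34
i=12 t=39 v=8: → [39,47),[38,46),[37,45),[36,44),[35,43),[34,42),[33,41),[32,40); WM=37; [27,35) fires=1 [29,37) fires=1
i=13 t=27 v=8: DROP (t<37-3); WM=37
i=14 t=40 v=7: → [40,48),[39,47),[38,46),[37,45),[36,44),[35,43),[34,42),[33,41); WM=38; [30,38) fires=1
i=15 t=20 v=7: DROP (t<38-3); WM=38
i=16 t=34 v=2: DROP (t<38-3); WM=38
i=17 t=44 v=4: → [44,52),[43,51),[42,50),[41,49),[40,48),[39,47),[38,46),[37,45); WM=42; [31,39) fires=1 [32,40) fires=1 [33,41) fires=2 [34,42) fires=2
i=18 t=43 v=7: → [43,51),[42,50),[41,49),[40,48),[39,47),[38,46),[37,45),[36,44); WM=42
i=19 t=44 v=6: → [44,52),[43,51),[42,50),[41,49),[40,48),[39,47),[38,46),[37,45); WM=42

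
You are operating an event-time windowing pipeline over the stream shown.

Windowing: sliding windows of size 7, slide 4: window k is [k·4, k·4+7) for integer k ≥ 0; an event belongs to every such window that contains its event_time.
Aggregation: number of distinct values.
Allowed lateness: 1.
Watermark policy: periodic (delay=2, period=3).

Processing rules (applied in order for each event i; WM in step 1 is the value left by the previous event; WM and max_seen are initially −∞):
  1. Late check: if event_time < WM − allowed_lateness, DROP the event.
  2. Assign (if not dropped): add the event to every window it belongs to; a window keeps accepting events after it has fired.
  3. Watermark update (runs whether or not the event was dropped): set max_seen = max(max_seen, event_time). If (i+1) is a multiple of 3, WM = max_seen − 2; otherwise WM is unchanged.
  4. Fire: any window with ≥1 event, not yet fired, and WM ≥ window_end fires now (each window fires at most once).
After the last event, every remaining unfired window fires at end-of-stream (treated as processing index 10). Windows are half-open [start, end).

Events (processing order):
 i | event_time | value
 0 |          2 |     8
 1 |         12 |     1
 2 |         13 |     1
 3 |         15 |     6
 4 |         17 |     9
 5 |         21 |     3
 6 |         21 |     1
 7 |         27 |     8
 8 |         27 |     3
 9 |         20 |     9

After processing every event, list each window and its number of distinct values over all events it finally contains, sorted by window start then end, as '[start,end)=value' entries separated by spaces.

i=0 t=2 v=8: → [0,7); WM=−∞
i=1 t=12 v=1: → [12,19),[8,15); WM=−∞
i=2 t=13 v=1: → [12,19),[8,15); WM=11; [0,7) fires=1
i=3 t=15 v=6: → [12,19); WM=11
i=4 t=17 v=9: → [16,23),[12,19); WM=11
i=5 t=21 v=3: → [20,27),[16,23); WM=19; [8,15) fires=1 [12,19) fires=3
i=6 t=21 v=1: → [20,27),[16,23); WM=19
i=7 t=27 v=8: → [24,31); WM=19
i=8 t=27 v=3: → [24,31); WM=25; [16,23) fires=3
i=9 t=20 v=9: DROP (t<25-1); WM=25

[0,7)=1 [8,15)=1 [12,19)=3 [16,23)=3 [20,27)=2 [24,31)=2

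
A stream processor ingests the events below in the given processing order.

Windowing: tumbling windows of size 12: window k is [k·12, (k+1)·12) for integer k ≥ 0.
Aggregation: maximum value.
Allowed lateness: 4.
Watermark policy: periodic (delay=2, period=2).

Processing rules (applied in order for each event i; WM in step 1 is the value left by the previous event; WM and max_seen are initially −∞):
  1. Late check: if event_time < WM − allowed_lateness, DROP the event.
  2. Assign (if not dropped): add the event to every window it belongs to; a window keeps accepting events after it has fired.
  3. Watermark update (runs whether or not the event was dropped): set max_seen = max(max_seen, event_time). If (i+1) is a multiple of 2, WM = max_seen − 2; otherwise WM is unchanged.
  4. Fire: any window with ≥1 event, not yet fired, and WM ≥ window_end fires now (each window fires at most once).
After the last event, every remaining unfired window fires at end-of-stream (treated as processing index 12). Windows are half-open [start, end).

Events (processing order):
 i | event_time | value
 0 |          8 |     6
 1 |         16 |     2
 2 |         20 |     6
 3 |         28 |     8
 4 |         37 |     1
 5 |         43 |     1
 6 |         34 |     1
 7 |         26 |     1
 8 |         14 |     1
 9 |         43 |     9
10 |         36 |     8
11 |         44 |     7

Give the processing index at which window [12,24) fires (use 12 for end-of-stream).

3

i=0 t=8 v=6: → [0,12); WM=−∞
i=1 t=16 v=2: → [12,24); WM=14; [0,12) fires=6
i=2 t=20 v=6: → [12,24); WM=14
i=3 t=28 v=8: → [24,36); WM=26; [12,24) fires=6
i=4 t=37 v=1: → [36,48); WM=26
i=5 t=43 v=1: → [36,48); WM=41; [24,36) fires=8
i=6 t=34 v=1: DROP (t<41-4); WM=41
i=7 t=26 v=1: DROP (t<41-4); WM=41
i=8 t=14 v=1: DROP (t<41-4); WM=41
i=9 t=43 v=9: → [36,48); WM=41
i=10 t=36 v=8: DROP (t<41-4); WM=41
i=11 t=44 v=7: → [36,48); WM=42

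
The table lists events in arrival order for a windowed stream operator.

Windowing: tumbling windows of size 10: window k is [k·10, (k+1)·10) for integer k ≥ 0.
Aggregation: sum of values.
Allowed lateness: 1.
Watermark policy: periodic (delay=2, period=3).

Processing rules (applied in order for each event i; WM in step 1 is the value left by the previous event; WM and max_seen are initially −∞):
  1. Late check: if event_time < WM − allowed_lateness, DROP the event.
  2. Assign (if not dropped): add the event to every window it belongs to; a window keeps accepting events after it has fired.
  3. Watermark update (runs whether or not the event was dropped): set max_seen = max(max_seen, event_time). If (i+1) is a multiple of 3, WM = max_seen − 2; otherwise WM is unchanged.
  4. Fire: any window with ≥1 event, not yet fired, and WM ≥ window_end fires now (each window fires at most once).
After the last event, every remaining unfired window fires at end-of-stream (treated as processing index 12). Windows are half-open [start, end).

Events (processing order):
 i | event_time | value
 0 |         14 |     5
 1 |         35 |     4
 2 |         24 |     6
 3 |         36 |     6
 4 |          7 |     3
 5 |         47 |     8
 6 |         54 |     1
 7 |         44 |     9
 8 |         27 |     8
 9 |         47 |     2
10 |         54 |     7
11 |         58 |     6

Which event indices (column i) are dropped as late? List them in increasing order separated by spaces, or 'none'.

i=0 t=14 v=5: → [10,20); WM=−∞
i=1 t=35 v=4: → [30,40); WM=−∞
i=2 t=24 v=6: → [20,30); WM=33; [10,20) fires=5 [20,30) fires=6
i=3 t=36 v=6: → [30,40); WM=33
i=4 t=7 v=3: DROP (t<33-1); WM=33
i=5 t=47 v=8: → [40,50); WM=45; [30,40) fires=10
i=6 t=54 v=1: → [50,60); WM=45
i=7 t=44 v=9: → [40,50); WM=45
i=8 t=27 v=8: DROP (t<45-1); WM=52; [40,50) fires=17
i=9 t=47 v=2: DROP (t<52-1); WM=52
i=10 t=54 v=7: → [50,60); WM=52
i=11 t=58 v=6: → [50,60); WM=56

4 8 9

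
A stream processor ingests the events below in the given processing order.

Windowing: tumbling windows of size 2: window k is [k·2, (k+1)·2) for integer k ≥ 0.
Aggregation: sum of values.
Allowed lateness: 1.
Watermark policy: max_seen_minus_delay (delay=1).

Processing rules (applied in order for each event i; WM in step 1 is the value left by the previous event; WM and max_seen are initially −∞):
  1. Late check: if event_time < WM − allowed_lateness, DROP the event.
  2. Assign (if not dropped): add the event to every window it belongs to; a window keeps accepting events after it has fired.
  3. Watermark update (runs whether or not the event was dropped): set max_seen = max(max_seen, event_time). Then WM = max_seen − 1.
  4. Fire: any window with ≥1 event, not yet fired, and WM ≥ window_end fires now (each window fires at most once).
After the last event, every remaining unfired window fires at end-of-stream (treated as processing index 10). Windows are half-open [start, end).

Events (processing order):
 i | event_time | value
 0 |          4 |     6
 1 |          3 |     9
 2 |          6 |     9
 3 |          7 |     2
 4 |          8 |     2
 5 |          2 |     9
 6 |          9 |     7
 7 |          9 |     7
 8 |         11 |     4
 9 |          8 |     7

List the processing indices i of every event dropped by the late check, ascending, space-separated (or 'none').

5 9

i=0 t=4 v=6: → [4,6); WM=3
i=1 t=3 v=9: → [2,4); WM=3
i=2 t=6 v=9: → [6,8); WM=5; [2,4) fires=9
i=3 t=7 v=2: → [6,8); WM=6; [4,6) fires=6
i=4 t=8 v=2: → [8,10); WM=7
i=5 t=2 v=9: DROP (t<7-1); WM=7
i=6 t=9 v=7: → [8,10); WM=8; [6,8) fires=11
i=7 t=9 v=7: → [8,10); WM=8
i=8 t=11 v=4: → [10,12); WM=10; [8,10) fires=16
i=9 t=8 v=7: DROP (t<10-1); WM=10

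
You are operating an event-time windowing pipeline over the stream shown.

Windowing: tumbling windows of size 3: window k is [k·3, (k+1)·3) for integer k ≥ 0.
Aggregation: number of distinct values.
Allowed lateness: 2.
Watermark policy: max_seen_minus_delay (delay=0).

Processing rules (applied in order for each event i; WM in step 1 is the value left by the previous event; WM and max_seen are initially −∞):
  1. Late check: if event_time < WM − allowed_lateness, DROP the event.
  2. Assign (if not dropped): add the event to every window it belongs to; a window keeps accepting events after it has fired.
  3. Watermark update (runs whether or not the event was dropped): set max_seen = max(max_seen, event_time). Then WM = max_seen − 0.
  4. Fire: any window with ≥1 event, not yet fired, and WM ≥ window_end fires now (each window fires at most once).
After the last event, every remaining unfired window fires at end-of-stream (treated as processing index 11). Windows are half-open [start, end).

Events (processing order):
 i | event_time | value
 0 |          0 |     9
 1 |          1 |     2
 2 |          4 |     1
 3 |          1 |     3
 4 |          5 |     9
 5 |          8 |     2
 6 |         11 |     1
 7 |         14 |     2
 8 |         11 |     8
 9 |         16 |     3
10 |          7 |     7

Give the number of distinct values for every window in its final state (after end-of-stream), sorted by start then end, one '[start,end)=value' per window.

[0,3)=2 [3,6)=2 [6,9)=1 [9,12)=1 [12,15)=1 [15,18)=1

i=0 t=0 v=9: → [0,3); WM=0
i=1 t=1 v=2: → [0,3); WM=1
i=2 t=4 v=1: → [3,6); WM=4; [0,3) fires=2
i=3 t=1 v=3: DROP (t<4-2); WM=4
i=4 t=5 v=9: → [3,6); WM=5
i=5 t=8 v=2: → [6,9); WM=8; [3,6) fires=2
i=6 t=11 v=1: → [9,12); WM=11; [6,9) fires=1
i=7 t=14 v=2: → [12,15); WM=14; [9,12) fires=1
i=8 t=11 v=8: DROP (t<14-2); WM=14
i=9 t=16 v=3: → [15,18); WM=16; [12,15) fires=1
i=10 t=7 v=7: DROP (t<16-2); WM=16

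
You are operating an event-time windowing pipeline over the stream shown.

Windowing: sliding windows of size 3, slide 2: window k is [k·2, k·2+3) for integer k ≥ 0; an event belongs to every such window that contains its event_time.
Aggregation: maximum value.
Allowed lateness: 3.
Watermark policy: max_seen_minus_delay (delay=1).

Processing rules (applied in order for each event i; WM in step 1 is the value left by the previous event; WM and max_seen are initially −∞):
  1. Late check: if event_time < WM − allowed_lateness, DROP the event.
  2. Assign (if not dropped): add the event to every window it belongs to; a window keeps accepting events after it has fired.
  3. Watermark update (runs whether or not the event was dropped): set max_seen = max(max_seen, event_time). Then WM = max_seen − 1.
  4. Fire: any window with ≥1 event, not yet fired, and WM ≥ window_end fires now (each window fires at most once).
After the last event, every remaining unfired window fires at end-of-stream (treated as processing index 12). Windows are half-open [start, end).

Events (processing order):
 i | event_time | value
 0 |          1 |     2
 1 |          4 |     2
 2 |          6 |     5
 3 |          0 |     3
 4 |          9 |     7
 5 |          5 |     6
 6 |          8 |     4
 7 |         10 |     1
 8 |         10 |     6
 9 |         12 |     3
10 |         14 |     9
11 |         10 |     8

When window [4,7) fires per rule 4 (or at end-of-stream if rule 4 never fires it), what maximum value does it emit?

i=0 t=1 v=2: → [0,3); WM=0
i=1 t=4 v=2: → [4,7),[2,5); WM=3; [0,3) fires=2
i=2 t=6 v=5: → [6,9),[4,7); WM=5; [2,5) fires=2
i=3 t=0 v=3: DROP (t<5-3); WM=5
i=4 t=9 v=7: → [8,11); WM=8; [4,7) fires=5
i=5 t=5 v=6: → [4,7); WM=8
i=6 t=8 v=4: → [8,11),[6,9); WM=8
i=7 t=10 v=1: → [10,13),[8,11); WM=9; [6,9) fires=5
i=8 t=10 v=6: → [10,13),[8,11); WM=9
i=9 t=12 v=3: → [12,15),[10,13); WM=11; [8,11) fires=7
i=10 t=14 v=9: → [14,17),[12,15); WM=13; [10,13) fires=6
i=11 t=10 v=8: → [10,13),[8,11); WM=13

5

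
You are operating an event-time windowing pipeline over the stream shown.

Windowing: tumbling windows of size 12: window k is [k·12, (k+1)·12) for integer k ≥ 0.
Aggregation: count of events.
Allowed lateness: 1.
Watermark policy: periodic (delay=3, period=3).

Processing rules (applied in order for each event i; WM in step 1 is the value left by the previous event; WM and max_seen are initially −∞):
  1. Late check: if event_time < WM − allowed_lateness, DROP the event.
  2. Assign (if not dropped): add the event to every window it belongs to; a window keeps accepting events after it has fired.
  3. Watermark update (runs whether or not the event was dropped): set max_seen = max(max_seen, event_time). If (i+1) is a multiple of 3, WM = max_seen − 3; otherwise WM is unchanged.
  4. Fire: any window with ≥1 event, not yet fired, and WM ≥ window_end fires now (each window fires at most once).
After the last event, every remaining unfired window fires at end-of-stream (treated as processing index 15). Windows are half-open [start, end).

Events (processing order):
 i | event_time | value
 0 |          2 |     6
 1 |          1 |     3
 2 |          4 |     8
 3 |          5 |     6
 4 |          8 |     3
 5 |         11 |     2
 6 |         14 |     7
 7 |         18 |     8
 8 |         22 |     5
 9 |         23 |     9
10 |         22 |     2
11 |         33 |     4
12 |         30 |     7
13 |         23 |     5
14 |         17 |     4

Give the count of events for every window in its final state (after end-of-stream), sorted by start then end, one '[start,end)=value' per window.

[0,12)=6 [12,24)=5 [24,36)=2

i=0 t=2 v=6: → [0,12); WM=−∞
i=1 t=1 v=3: → [0,12); WM=−∞
i=2 t=4 v=8: → [0,12); WM=1
i=3 t=5 v=6: → [0,12); WM=1
i=4 t=8 v=3: → [0,12); WM=1
i=5 t=11 v=2: → [0,12); WM=8
i=6 t=14 v=7: → [12,24); WM=8
i=7 t=18 v=8: → [12,24); WM=8
i=8 t=22 v=5: → [12,24); WM=19; [0,12) fires=6
i=9 t=23 v=9: → [12,24); WM=19
i=10 t=22 v=2: → [12,24); WM=19
i=11 t=33 v=4: → [24,36); WM=30; [12,24) fires=5
i=12 t=30 v=7: → [24,36); WM=30
i=13 t=23 v=5: DROP (t<30-1); WM=30
i=14 t=17 v=4: DROP (t<30-1); WM=30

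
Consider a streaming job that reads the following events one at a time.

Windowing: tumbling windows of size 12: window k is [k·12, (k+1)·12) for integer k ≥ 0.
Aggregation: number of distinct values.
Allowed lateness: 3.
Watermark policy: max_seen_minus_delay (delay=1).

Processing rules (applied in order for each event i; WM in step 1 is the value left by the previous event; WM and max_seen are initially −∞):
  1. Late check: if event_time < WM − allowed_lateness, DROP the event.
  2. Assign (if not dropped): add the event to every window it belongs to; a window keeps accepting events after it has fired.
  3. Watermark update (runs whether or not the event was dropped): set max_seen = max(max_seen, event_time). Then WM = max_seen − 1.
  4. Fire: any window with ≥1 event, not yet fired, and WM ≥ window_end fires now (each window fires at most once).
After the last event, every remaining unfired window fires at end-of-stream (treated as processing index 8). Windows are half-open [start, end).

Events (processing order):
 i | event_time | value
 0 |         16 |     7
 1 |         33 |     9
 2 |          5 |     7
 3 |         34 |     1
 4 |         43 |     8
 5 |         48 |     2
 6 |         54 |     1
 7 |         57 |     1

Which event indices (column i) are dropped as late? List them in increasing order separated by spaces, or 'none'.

2

i=0 t=16 v=7: → [12,24); WM=15
i=1 t=33 v=9: → [24,36); WM=32; [12,24) fires=1
i=2 t=5 v=7: DROP (t<32-3); WM=32
i=3 t=34 v=1: → [24,36); WM=33
i=4 t=43 v=8: → [36,48); WM=42; [24,36) fires=2
i=5 t=48 v=2: → [48,60); WM=47
i=6 t=54 v=1: → [48,60); WM=53; [36,48) fires=1
i=7 t=57 v=1: → [48,60); WM=56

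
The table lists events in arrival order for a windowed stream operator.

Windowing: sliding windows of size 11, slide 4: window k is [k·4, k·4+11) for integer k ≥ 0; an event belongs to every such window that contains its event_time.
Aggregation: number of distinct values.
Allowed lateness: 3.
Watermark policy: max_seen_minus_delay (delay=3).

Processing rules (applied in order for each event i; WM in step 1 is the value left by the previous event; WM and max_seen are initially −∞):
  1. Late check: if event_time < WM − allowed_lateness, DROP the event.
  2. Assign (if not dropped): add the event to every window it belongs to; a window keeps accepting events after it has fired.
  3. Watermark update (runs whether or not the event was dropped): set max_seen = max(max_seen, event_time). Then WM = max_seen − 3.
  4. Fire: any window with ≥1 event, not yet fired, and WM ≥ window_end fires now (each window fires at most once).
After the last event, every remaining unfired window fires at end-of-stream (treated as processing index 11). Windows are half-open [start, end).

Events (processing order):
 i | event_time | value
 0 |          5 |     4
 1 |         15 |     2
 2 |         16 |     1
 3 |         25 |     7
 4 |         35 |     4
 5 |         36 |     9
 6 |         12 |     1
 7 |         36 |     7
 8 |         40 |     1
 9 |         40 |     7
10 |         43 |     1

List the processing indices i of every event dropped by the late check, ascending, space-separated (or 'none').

6

i=0 t=5 v=4: → [4,15),[0,11); WM=2
i=1 t=15 v=2: → [12,23),[8,19); WM=12; [0,11) fires=1
i=2 t=16 v=1: → [16,27),[12,23),[8,19); WM=13
i=3 t=25 v=7: → [24,35),[20,31),[16,27); WM=22; [4,15) fires=1 [8,19) fires=2
i=4 t=35 v=4: → [32,43),[28,39); WM=32; [12,23) fires=2 [16,27) fires=2 [20,31) fires=1
i=5 t=36 v=9: → [36,47),[32,43),[28,39); WM=33
i=6 t=12 v=1: DROP (t<33-3); WM=33
i=7 t=36 v=7: → [36,47),[32,43),[28,39); WM=33
i=8 t=40 v=1: → [40,51),[36,47),[32,43); WM=37; [24,35) fires=1
i=9 t=40 v=7: → [40,51),[36,47),[32,43); WM=37
i=10 t=43 v=1: → [40,51),[36,47); WM=40; [28,39) fires=3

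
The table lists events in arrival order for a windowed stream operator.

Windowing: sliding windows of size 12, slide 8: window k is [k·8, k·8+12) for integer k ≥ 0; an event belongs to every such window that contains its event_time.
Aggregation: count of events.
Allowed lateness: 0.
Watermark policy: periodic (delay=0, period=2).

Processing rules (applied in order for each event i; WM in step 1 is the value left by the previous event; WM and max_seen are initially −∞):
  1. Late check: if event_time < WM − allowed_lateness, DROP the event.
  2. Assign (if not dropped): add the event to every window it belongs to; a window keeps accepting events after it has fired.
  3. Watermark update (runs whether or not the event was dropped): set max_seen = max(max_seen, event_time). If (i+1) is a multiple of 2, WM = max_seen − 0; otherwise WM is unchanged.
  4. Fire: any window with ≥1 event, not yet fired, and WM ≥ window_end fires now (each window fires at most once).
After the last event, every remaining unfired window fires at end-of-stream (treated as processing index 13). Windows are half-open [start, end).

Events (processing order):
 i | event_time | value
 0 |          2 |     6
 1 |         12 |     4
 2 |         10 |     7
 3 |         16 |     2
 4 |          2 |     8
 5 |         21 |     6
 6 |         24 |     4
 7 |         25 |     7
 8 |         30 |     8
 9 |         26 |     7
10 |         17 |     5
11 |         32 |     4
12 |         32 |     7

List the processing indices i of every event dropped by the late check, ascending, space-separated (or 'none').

i=0 t=2 v=6: → [0,12); WM=−∞
i=1 t=12 v=4: → [8,20); WM=12; [0,12) fires=1
i=2 t=10 v=7: DROP (t<12-0); WM=12
i=3 t=16 v=2: → [16,28),[8,20); WM=16
i=4 t=2 v=8: DROP (t<16-0); WM=16
i=5 t=21 v=6: → [16,28); WM=21; [8,20) fires=2
i=6 t=24 v=4: → [24,36),[16,28); WM=21
i=7 t=25 v=7: → [24,36),[16,28); WM=25
i=8 t=30 v=8: → [24,36); WM=25
i=9 t=26 v=7: → [24,36),[16,28); WM=30; [16,28) fires=5
i=10 t=17 v=5: DROP (t<30-0); WM=30
i=11 t=32 v=4: → [32,44),[24,36); WM=32
i=12 t=32 v=7: → [32,44),[24,36); WM=32

2 4 10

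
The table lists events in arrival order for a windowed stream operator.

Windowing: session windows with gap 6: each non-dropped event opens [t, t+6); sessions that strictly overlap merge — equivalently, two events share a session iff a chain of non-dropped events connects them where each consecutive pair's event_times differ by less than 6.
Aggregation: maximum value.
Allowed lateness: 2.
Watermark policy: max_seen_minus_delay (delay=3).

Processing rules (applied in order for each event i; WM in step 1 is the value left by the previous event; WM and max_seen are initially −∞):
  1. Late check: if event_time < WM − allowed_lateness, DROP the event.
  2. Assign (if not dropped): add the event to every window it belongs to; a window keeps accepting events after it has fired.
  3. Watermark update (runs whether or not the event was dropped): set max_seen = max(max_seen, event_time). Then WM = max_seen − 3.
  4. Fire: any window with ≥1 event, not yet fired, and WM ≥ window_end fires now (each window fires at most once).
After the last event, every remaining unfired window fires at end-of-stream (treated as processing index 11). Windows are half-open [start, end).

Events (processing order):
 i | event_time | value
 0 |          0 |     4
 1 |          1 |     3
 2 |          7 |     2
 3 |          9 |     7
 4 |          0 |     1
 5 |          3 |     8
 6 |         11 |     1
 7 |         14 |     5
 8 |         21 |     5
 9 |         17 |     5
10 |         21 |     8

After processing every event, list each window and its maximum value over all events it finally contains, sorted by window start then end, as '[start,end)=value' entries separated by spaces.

[0,7)=4 [7,27)=8

i=0 t=0 v=4: → [0,6); WM=-3
i=1 t=1 v=3: → [0,7); WM=-2
i=2 t=7 v=2: → [7,13); WM=4
i=3 t=9 v=7: → [7,15); WM=6
i=4 t=0 v=1: DROP (t<6-2); WM=6
i=5 t=3 v=8: DROP (t<6-2); WM=6
i=6 t=11 v=1: → [7,17); WM=8
i=7 t=14 v=5: → [7,20); WM=11
i=8 t=21 v=5: → [21,27); WM=18
i=9 t=17 v=5: → [7,27); WM=18
i=10 t=21 v=8: → [7,27); WM=18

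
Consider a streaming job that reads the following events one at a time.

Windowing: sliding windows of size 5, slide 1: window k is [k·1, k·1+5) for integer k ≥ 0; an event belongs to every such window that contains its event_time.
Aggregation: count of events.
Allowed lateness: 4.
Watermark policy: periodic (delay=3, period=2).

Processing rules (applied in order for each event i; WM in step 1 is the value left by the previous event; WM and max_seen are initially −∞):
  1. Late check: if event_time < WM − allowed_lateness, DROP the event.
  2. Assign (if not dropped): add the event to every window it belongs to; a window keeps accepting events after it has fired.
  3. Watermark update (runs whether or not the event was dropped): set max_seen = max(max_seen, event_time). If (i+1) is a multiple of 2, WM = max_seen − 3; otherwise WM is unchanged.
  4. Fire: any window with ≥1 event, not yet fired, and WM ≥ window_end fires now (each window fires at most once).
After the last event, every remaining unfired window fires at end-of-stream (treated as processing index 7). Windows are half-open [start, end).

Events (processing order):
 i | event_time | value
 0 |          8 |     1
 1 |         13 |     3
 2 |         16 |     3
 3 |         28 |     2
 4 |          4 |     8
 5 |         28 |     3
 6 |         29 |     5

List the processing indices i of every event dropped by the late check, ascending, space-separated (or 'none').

4

i=0 t=8 v=1: → [8,13),[7,12),[6,11),[5,10),[4,9); WM=−∞
i=1 t=13 v=3: → [13,18),[12,17),[11,16),[10,15),[9,14); WM=10; [4,9) fires=1 [5,10) fires=1
i=2 t=16 v=3: → [16,21),[15,20),[14,19),[13,18),[12,17); WM=10
i=3 t=28 v=2: → [28,33),[27,32),[26,31),[25,30),[24,29); WM=25; [6,11) fires=1 [7,12) fires=1 [8,13) fires=1 [9,14) fires=1 [10,15) fires=1 [11,16) fires=1 [12,17) fires=2 [13,18) fires=2 [14,19) fires=1 [15,20) fires=1 [16,21) fires=1
i=4 t=4 v=8: DROP (t<25-4); WM=25
i=5 t=28 v=3: → [28,33),[27,32),[26,31),[25,30),[24,29); WM=25
i=6 t=29 v=5: → [29,34),[28,33),[27,32),[26,31),[25,30); WM=25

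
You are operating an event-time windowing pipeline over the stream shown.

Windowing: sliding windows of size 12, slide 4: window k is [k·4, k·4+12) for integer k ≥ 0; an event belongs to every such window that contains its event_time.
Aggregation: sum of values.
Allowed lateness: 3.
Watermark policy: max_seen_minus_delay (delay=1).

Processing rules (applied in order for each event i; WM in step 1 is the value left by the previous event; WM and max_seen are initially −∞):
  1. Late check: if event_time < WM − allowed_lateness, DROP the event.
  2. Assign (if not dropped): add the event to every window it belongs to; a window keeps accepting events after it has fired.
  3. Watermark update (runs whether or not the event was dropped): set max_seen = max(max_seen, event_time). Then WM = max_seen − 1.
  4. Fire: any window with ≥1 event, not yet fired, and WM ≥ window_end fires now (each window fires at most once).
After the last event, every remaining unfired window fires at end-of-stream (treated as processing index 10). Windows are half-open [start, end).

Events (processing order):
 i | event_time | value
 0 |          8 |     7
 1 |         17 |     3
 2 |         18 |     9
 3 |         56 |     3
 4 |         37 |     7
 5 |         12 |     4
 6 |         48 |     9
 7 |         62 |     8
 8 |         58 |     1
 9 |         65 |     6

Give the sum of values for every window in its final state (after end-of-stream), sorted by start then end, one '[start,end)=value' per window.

[0,12)=7 [4,16)=7 [8,20)=19 [12,24)=12 [16,28)=12 [48,60)=4 [52,64)=12 [56,68)=18 [60,72)=14 [64,76)=6

i=0 t=8 v=7: → [8,20),[4,16),[0,12); WM=7
i=1 t=17 v=3: → [16,28),[12,24),[8,20); WM=16; [0,12) fires=7 [4,16) fires=7
i=2 t=18 v=9: → [16,28),[12,24),[8,20); WM=17
i=3 t=56 v=3: → [56,68),[52,64),[48,60); WM=55; [8,20) fires=19 [12,24) fires=12 [16,28) fires=12
i=4 t=37 v=7: DROP (t<55-3); WM=55
i=5 t=12 v=4: DROP (t<55-3); WM=55
i=6 t=48 v=9: DROP (t<55-3); WM=55
i=7 t=62 v=8: → [60,72),[56,68),[52,64); WM=61; [48,60) fires=3
i=8 t=58 v=1: → [56,68),[52,64),[48,60); WM=61
i=9 t=65 v=6: → [64,76),[60,72),[56,68); WM=64; [52,64) fires=12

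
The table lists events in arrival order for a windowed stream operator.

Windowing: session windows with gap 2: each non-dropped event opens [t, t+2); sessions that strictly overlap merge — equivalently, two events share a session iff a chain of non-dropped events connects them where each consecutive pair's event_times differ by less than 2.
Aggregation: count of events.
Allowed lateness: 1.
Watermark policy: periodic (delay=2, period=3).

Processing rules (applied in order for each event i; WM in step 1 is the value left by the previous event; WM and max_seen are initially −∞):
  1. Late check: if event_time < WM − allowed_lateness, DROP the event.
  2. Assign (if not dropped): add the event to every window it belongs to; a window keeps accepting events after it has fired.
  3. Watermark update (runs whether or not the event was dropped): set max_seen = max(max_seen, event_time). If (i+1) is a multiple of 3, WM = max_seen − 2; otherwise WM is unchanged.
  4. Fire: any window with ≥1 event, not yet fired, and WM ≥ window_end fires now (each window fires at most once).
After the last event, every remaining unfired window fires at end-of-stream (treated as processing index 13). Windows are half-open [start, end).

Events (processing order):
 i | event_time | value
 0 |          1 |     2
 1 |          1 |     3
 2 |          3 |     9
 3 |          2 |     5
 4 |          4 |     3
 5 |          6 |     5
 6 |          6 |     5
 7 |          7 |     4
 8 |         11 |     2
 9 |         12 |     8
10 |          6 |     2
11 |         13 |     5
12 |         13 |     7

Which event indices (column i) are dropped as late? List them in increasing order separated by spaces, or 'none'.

10

i=0 t=1 v=2: → [1,3); WM=−∞
i=1 t=1 v=3: → [1,3); WM=−∞
i=2 t=3 v=9: → [3,5); WM=1
i=3 t=2 v=5: → [1,5); WM=1
i=4 t=4 v=3: → [1,6); WM=1
i=5 t=6 v=5: → [6,8); WM=4
i=6 t=6 v=5: → [6,8); WM=4
i=7 t=7 v=4: → [6,9); WM=4
i=8 t=11 v=2: → [11,13); WM=9
i=9 t=12 v=8: → [11,14); WM=9
i=10 t=6 v=2: DROP (t<9-1); WM=9
i=11 t=13 v=5: → [11,15); WM=11
i=12 t=13 v=7: → [11,15); WM=11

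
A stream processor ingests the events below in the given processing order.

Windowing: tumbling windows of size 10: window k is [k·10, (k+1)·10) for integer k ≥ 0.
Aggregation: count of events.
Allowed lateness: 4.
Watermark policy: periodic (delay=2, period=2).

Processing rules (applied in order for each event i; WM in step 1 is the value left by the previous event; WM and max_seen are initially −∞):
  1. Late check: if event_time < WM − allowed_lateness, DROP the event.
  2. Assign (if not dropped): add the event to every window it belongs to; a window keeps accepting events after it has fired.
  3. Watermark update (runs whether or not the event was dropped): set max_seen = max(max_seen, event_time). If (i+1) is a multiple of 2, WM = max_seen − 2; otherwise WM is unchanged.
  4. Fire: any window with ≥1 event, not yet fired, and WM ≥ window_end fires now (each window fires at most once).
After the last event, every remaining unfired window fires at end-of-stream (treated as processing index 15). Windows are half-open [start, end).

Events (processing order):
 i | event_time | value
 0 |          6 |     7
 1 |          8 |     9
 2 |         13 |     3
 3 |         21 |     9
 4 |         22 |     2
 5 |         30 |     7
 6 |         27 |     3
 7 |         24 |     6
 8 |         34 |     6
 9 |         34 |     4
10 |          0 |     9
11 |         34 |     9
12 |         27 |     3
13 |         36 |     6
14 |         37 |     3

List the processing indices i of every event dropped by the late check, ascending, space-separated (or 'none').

i=0 t=6 v=7: → [0,10); WM=−∞
i=1 t=8 v=9: → [0,10); WM=6
i=2 t=13 v=3: → [10,20); WM=6
i=3 t=21 v=9: → [20,30); WM=19; [0,10) fires=2
i=4 t=22 v=2: → [20,30); WM=19
i=5 t=30 v=7: → [30,40); WM=28; [10,20) fires=1
i=6 t=27 v=3: → [20,30); WM=28
i=7 t=24 v=6: → [20,30); WM=28
i=8 t=34 v=6: → [30,40); WM=28
i=9 t=34 v=4: → [30,40); WM=32; [20,30) fires=4
i=10 t=0 v=9: DROP (t<32-4); WM=32
i=11 t=34 v=9: → [30,40); WM=32
i=12 t=27 v=3: DROP (t<32-4); WM=32
i=13 t=36 v=6: → [30,40); WM=34
i=14 t=37 v=3: → [30,40); WM=34

10 12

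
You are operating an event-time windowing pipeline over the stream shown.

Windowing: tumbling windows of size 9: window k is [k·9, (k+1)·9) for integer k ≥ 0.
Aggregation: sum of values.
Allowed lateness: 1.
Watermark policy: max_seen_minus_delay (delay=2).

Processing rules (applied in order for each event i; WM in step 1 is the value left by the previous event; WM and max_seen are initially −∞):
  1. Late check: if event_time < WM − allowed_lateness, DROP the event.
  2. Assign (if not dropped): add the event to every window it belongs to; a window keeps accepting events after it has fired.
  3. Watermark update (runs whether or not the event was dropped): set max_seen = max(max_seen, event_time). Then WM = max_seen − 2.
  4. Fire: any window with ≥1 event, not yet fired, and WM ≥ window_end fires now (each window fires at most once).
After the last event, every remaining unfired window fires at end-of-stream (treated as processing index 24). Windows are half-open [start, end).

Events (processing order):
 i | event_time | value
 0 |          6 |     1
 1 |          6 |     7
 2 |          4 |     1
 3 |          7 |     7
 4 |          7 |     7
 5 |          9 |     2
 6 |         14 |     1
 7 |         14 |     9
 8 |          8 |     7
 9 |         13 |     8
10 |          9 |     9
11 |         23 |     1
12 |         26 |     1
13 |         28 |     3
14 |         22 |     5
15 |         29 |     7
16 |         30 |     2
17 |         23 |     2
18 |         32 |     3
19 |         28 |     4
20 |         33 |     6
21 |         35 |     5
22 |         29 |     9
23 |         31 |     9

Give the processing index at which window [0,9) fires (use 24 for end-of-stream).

i=0 t=6 v=1: → [0,9); WM=4
i=1 t=6 v=7: → [0,9); WM=4
i=2 t=4 v=1: → [0,9); WM=4
i=3 t=7 v=7: → [0,9); WM=5
i=4 t=7 v=7: → [0,9); WM=5
i=5 t=9 v=2: → [9,18); WM=7
i=6 t=14 v=1: → [9,18); WM=12; [0,9) fires=23
i=7 t=14 v=9: → [9,18); WM=12
i=8 t=8 v=7: DROP (t<12-1); WM=12
i=9 t=13 v=8: → [9,18); WM=12
i=10 t=9 v=9: DROP (t<12-1); WM=12
i=11 t=23 v=1: → [18,27); WM=21; [9,18) fires=20
i=12 t=26 v=1: → [18,27); WM=24
i=13 t=28 v=3: → [27,36); WM=26
i=14 t=22 v=5: DROP (t<26-1); WM=26
i=15 t=29 v=7: → [27,36); WM=27; [18,27) fires=2
i=16 t=30 v=2: → [27,36); WM=28
i=17 t=23 v=2: DROP (t<28-1); WM=28
i=18 t=32 v=3: → [27,36); WM=30
i=19 t=28 v=4: DROP (t<30-1); WM=30
i=20 t=33 v=6: → [27,36); WM=31
i=21 t=35 v=5: → [27,36); WM=33
i=22 t=29 v=9: DROP (t<33-1); WM=33
i=23 t=31 v=9: DROP (t<33-1); WM=33

6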